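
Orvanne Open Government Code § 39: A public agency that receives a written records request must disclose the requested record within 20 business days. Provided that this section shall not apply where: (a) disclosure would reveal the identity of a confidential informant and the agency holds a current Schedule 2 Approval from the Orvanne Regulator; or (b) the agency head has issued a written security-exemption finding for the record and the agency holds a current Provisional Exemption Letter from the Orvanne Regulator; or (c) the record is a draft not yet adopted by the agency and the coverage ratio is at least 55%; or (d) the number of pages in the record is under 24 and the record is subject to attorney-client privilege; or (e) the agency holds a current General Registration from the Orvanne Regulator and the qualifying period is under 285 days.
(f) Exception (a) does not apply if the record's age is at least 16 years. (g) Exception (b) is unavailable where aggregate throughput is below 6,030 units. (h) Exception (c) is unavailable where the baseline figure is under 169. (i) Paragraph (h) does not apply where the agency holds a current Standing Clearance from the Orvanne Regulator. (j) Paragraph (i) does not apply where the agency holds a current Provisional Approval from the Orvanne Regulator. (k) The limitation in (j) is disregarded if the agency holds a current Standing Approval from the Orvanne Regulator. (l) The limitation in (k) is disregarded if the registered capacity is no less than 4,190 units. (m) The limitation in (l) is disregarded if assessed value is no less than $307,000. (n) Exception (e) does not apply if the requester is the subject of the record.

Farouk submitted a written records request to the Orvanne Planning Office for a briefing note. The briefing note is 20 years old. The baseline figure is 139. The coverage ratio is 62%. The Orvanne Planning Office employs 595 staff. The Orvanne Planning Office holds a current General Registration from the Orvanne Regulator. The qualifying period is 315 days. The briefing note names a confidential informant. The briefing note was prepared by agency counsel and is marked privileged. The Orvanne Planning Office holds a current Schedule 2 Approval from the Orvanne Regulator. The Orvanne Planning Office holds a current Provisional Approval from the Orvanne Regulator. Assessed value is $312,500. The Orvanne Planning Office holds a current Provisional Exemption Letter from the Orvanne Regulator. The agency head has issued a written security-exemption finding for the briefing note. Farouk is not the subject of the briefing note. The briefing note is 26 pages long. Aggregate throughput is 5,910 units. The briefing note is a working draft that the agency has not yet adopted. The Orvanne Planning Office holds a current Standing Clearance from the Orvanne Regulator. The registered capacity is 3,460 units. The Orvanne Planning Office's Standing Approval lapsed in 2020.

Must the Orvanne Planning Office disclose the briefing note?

Exception (a) is satisfied on its face — the briefing note names a confidential informant; a current Schedule 2 Approval is held. However, paragraph (f) must be considered: (f) operates against (a): the record's age is 20 years, meeting the 16 years threshold. So (a) is unavailable.
Exception (b) is satisfied on its face — a written security-exemption finding has been issued; a current Provisional Exemption Letter is held. However, paragraph (g) must be considered: (g) applies — aggregate throughput is 5,910 units, below the 6,030 units limit. So (b) is unavailable.
Exception (c)'s conditions are all satisfied: the briefing note is an unadopted draft; the coverage ratio is 62%, meeting the 55% threshold. Turning to paragraphs (h)–(m): (h) is engaged — the baseline figure is 139, under the 169 limit. (i) would limit (h) — a current Standing Clearance is held — but (j) sets (i) aside: (j) operates against (i): a current Provisional Approval is held. (k) is not engaged (the Standing Approval is not current), so (j) stands. (c) is therefore removed.
Exception (d) requires that the number of pages in the record is under 24; but the number of pages in the record is 26, not under 24, so (d) is unavailable.
Exception (e) fails — the qualifying period is 315 days, not under 285 days.
No exception displaces § 39.

Yes — the Orvanne Planning Office must disclose the briefing note.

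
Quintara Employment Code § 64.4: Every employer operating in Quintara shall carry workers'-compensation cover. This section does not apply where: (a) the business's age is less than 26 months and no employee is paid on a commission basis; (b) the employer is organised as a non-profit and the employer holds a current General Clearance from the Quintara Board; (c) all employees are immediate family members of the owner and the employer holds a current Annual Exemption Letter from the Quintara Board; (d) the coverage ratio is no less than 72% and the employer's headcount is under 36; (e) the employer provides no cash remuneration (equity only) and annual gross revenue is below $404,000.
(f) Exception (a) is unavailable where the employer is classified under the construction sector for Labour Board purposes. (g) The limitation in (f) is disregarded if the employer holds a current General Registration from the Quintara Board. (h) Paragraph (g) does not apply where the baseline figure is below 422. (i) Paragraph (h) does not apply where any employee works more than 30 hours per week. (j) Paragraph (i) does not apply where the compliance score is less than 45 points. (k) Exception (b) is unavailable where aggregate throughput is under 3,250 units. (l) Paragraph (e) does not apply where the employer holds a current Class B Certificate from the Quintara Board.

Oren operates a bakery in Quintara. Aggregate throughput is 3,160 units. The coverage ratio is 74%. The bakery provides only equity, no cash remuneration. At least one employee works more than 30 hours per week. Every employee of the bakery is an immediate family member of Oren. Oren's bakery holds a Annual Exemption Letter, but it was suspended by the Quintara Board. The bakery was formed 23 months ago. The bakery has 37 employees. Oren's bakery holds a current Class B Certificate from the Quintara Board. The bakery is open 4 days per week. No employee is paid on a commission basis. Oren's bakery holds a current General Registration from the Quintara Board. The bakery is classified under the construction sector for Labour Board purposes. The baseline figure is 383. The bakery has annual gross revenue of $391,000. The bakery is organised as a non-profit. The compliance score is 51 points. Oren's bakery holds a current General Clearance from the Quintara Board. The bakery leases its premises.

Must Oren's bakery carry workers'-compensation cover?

No — exception (a) applies; Oren's bakery is not required to carry workers'-compensation cover.

Exception (a)'s conditions are all satisfied: the business's age is 23 months, less than the 26 months limit; no employee is paid on commission. Considering the limiting provisions: (f) would limit (a) — the bakery is classified under the construction sector — but (g) sets (f) aside: (g) operates against (f): a current General Registration is held. (h) would limit (g) — the baseline figure is 383, below the 422 limit — but (i) sets (h) aside: (i) is triggered — at least one employee exceeds 30 hours/week. (j) is not engaged (the compliance score is 51 points, not less than 45 points), so (i) stands. (a) remains available.
Exception (b) is satisfied on its face — the employer is a non-profit; a current General Clearance is held. However, paragraph (k) must be considered: (k) is triggered — aggregate throughput is 3,160 units, under the 3,250 units limit. Exception (b) does not apply.
Exception (c) requires that the employer holds a current Annual Exemption Letter from the Quintara Board; but the Annual Exemption Letter is not current, so (c) is unavailable.
Exception (d) requires that the employer's headcount is under 36; but the employer's headcount is 37, not under 36, so (d) is unavailable.
Exception (e)'s conditions are all satisfied: remuneration is equity-only; annual gross revenue is $391,000, below the $404,000 limit. Turning to paragraph (l): (l) operates against (e): a current Class B Certificate is held. Exception (e) does not apply.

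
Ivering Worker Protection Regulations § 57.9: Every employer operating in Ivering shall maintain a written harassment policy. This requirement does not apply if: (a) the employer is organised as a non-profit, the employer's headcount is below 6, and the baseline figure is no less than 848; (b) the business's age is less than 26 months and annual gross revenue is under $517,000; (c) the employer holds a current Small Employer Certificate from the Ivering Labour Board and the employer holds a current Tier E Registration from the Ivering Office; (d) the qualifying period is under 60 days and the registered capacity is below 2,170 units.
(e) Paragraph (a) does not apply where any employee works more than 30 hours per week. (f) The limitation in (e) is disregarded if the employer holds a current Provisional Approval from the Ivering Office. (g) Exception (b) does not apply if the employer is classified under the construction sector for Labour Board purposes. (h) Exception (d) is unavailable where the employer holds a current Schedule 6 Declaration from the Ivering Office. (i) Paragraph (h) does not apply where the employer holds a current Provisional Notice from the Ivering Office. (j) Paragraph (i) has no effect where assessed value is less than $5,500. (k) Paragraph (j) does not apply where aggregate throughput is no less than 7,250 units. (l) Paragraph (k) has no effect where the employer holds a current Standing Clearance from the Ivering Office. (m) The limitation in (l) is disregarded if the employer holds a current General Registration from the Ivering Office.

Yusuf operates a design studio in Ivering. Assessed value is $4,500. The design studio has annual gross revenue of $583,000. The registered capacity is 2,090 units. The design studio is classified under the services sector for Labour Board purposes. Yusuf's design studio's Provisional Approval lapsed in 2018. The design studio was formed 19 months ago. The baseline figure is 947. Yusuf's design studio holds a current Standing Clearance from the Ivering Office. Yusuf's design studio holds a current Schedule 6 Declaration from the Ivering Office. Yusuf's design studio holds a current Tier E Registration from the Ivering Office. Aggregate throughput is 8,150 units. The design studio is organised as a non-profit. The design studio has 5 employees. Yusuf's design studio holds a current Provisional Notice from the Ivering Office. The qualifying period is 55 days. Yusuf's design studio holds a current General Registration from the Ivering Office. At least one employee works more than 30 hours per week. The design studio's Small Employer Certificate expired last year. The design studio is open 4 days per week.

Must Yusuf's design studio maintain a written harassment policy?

No — exception (d) applies; Yusuf's design studio is not required to maintain a written harassment policy.

All of (a)'s requirements are met (the employer is a non-profit; the employer's headcount is 5, below the 6 limit; the baseline figure is 947, meeting the 848 threshold). Turning to paragraphs (e)–(f): (e) applies — at least one employee exceeds 30 hours/week. (f), which would lift (e), is inapplicable — there is no Provisional Approval in force. Exception (a) does not apply.
Exception (b) fails — annual gross revenue is $583,000, not under $517,000.
Exception (c) fails — the Small Employer Certificate has expired.
Exception (d) is satisfied on its face — the qualifying period is 55 days, under the 60 days limit; the registered capacity is 2,090 units, below the 2,170 units limit. Applying paragraphs (h)–(m): (h) would limit (d) — a current Schedule 6 Declaration is held — but (i) sets (h) aside: (i) is triggered — a current Provisional Notice is held. (j) applies (assessed value is $4,500, less than the $5,500 limit), but is displaced by (k): (k) is engaged — aggregate throughput is 8,150 units, meeting the 7,250 units threshold. (l) is triggered (a current Standing Clearance is held), but is displaced by (m): (m) operates — a current General Registration is held. (d) remains available.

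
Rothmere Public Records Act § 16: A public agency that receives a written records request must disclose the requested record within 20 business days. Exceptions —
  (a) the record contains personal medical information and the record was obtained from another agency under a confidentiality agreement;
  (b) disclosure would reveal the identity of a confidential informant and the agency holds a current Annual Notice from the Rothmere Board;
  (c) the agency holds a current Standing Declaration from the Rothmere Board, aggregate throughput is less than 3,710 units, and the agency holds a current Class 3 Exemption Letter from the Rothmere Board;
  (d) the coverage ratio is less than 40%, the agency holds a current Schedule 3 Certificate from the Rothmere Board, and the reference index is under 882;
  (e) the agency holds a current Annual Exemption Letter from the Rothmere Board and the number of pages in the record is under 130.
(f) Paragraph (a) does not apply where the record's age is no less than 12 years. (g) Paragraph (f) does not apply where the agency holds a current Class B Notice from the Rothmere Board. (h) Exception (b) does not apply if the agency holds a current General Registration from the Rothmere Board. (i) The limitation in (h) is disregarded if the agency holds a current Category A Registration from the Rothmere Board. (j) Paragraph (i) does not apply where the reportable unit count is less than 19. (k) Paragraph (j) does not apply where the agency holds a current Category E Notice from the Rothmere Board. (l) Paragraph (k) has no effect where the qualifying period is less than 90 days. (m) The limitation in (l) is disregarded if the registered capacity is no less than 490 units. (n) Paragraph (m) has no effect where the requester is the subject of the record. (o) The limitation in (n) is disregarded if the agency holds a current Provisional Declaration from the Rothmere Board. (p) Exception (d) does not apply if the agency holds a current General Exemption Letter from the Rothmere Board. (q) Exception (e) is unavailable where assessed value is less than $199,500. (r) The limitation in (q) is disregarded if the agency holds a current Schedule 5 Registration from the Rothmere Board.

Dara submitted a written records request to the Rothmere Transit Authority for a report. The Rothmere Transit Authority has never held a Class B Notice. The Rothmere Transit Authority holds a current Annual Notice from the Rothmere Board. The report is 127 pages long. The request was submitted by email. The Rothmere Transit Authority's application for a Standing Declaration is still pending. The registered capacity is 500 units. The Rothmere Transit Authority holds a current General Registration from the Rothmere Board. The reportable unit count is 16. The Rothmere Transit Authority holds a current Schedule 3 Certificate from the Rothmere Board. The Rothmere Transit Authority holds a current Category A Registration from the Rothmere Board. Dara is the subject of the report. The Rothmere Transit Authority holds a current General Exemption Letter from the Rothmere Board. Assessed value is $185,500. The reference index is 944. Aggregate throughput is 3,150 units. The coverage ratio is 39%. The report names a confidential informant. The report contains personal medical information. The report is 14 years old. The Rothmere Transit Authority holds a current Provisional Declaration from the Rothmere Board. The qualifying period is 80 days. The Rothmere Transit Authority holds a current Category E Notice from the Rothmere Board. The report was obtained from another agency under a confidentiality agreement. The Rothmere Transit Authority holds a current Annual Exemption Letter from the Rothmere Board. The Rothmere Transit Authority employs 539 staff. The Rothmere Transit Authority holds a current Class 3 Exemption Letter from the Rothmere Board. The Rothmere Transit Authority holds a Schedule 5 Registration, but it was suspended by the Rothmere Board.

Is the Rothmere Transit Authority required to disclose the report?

Exception (a) is satisfied on its face — the report contains personal medical information; the report was obtained under a confidentiality agreement. But: (f) operates against (a): the record's age is 14 years, meeting the 12 years threshold. (g) does not operate here (the Class B Notice is not current), so (f) stands. Exception (a) does not apply.
All of (b)'s requirements are met (the report names a confidential informant; a current Annual Notice is held). Considering the limiting provisions: (h) applies (a current General Registration is held), but is overridden by (i): (i) operates against (h): a current Category A Registration is held. (j) would limit (i) — the reportable unit count is 16, less than the 19 limit — but (k) sets (j) aside: (k) operates against (j): a current Category E Notice is held. (l) would limit (k) — the qualifying period is 80 days, less than the 90 days limit — but (m) sets (l) aside: (m) is triggered — the registered capacity is 500 units, meeting the 490 units threshold. (n) would limit (m) — Dara is the subject of the report — but (o) sets (n) aside: (o) operates against (n): a current Provisional Declaration is held. Exception (b) stands.
Exception (c) requires that the agency holds a current Standing Declaration from the Rothmere Board; but the Standing Declaration is not current, so (c) is unavailable.
Exception (d) requires that the reference index is under 882; but the reference index is 944, not under 882, so (d) is unavailable.
Exception (e): a current Annual Exemption Letter is held; the number of pages in the record is 127, under the 130 limit — every condition holds. But: (q) operates against (e): assessed value is $185,500, less than the $199,500 limit. (r), which would lift (q), is not triggered — no current Schedule 5 Registration is held. Exception (e) does not apply.

No — exception (b) applies; the Rothmere Transit Authority is not required to disclose the report.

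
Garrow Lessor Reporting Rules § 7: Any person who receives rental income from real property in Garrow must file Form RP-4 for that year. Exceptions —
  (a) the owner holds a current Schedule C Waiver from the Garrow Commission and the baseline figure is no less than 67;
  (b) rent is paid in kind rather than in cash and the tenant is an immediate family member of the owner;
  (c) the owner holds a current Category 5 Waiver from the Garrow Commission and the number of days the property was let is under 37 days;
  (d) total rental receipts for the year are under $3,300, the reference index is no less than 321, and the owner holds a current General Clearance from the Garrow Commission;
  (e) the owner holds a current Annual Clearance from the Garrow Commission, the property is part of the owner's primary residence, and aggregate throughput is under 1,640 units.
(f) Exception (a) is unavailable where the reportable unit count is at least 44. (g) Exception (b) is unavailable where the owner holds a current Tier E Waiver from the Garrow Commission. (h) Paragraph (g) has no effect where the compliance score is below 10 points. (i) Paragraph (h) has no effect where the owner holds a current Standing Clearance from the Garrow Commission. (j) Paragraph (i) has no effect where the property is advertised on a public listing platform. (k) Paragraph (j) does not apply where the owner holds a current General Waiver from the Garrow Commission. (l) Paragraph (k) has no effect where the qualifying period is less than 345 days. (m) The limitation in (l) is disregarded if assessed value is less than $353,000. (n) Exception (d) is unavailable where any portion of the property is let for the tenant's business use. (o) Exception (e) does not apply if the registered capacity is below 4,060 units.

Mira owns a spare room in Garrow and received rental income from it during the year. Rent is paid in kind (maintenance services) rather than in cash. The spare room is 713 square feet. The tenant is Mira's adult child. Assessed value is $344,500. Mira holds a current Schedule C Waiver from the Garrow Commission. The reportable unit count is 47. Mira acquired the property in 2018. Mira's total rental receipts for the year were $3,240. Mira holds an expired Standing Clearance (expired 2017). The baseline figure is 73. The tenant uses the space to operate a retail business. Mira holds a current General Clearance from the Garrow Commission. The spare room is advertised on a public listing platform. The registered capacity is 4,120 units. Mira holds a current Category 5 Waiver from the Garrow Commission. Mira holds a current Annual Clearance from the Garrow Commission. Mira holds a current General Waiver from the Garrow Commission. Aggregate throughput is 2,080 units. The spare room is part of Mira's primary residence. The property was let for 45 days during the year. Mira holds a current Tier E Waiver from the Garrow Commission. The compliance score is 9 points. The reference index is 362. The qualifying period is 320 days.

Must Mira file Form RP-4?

Exception (a)'s conditions are all satisfied: a current Schedule C Waiver is held; the baseline figure is 73, meeting the 67 threshold. But: (f) operates against (a): the reportable unit count is 47, meeting the 44 threshold. Exception (a) does not apply.
All of (b)'s requirements are met (rent is paid in kind; the tenant is an immediate family member). Applying paragraphs (g)–(m): (g) is triggered (a current Tier E Waiver is held), but is overridden by (h): (h) operates against (g): the compliance score is 9 points, below the 10 points limit. (i) is not triggered (there is no Standing Clearance in force), so (h) stands. So (b) applies.
Exception (c) requires that the number of days the property was let is under 37 days; but the number of days the property was let is 45 days, not under 37 days, so (c) is unavailable.
Exception (d)'s conditions are all satisfied: total rental receipts for the year are $3,240, under the $3,300 limit; the reference index is 362, meeting the 321 threshold; a current General Clearance is held. However, paragraph (n) must be considered: (n) operates against (d): the space is let for business use. (d) is therefore removed.
Exception (e) does not apply: aggregate throughput is 2,080 units, not under 1,640 units.

No — exception (b) applies; Mira is not required to file Form RP-4.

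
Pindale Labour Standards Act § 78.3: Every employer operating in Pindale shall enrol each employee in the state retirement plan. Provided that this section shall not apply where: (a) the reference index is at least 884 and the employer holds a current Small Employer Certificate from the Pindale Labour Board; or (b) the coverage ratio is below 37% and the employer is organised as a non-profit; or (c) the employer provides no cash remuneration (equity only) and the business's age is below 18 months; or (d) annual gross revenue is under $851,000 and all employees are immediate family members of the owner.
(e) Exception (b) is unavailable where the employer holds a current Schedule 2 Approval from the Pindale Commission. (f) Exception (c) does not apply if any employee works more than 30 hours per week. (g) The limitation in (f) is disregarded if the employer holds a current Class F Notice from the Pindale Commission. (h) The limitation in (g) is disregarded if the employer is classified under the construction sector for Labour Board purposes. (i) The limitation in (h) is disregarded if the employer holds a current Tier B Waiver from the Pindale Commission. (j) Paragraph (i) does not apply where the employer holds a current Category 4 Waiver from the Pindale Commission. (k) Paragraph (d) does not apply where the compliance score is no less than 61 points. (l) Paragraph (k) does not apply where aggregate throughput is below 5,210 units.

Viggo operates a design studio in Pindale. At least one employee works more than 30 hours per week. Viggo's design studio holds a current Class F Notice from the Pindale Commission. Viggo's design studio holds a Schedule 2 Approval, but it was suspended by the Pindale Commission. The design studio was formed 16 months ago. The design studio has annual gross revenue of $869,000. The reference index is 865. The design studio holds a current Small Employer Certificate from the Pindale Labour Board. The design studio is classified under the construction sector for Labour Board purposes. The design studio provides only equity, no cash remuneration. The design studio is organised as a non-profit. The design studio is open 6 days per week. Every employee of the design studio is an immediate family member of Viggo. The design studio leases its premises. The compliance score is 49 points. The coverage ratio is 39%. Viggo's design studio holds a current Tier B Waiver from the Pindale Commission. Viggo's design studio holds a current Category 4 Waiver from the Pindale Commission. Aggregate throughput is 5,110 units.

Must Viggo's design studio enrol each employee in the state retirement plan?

Yes — Viggo's design studio must enrol each employee in the state retirement plan.

Exception (a) fails — the reference index is 865, short of 884.
Exception (b) does not apply: the coverage ratio is 39%, not below 37%.
Exception (c): remuneration is equity-only; the business's age is 16 months, below the 18 months limit — every condition holds. But: (f) is triggered — at least one employee exceeds 30 hours/week. (g) would limit (f) — a current Class F Notice is held — but (h) sets (g) aside: (h) is triggered — the design studio is classified under the construction sector. (i) is triggered (a current Tier B Waiver is held), but yields to (j): (j) operates — a current Category 4 Waiver is held. (c) is therefore removed.
Exception (d) requires that annual gross revenue is under $851,000; but annual gross revenue is $869,000, not under $851,000, so (d) is unavailable.
Every exception is unavailable, so the rule governs.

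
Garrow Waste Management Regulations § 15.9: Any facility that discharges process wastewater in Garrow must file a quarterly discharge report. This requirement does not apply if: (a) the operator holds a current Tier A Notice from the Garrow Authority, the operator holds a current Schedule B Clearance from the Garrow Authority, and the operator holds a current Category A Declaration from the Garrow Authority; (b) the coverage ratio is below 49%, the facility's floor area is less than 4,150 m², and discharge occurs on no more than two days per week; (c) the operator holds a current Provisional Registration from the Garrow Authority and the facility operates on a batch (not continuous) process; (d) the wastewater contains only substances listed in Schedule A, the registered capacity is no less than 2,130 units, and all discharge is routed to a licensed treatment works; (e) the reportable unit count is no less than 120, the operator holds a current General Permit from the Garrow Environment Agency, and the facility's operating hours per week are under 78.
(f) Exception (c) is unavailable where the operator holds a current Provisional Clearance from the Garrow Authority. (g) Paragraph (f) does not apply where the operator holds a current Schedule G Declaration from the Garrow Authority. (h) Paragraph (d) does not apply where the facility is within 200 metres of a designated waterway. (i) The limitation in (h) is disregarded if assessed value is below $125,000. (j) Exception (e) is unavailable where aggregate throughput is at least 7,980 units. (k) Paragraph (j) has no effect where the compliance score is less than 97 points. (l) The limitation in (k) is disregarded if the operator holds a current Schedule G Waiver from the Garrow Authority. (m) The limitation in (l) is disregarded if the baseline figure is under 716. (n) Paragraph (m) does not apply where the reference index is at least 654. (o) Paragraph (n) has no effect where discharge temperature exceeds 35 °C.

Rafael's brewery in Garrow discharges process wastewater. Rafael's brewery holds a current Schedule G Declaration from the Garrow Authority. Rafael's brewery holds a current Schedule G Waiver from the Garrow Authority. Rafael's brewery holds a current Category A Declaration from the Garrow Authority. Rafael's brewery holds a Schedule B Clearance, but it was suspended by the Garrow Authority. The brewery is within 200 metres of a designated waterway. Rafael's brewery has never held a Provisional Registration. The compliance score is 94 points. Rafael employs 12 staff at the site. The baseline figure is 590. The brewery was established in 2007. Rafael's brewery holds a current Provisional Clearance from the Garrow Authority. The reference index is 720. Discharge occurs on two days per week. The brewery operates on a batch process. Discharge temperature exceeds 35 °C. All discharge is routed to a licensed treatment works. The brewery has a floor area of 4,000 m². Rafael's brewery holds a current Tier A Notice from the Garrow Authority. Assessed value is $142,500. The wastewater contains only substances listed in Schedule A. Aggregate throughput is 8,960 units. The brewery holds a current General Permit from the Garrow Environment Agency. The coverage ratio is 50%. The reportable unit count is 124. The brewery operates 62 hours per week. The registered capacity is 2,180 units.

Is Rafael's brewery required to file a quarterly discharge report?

No — exception (e) applies; Rafael's brewery is not required to file a quarterly discharge report.

Exception (a) does not apply: the Schedule B Clearance is not current.
Exception (b) does not apply: the coverage ratio is 50%, not below 49%.
Exception (c) fails — there is no Provisional Registration in force.
All of (d)'s requirements are met (the wastewater is Schedule-A-only; the registered capacity is 2,180 units, meeting the 2,130 units threshold; discharge is routed to a licensed treatment works). But applying paragraphs (h)–(i): (h) is engaged — the brewery is within 200 m of a designated waterway. (i) does not operate here (assessed value is $142,500, not below $125,000), so (h) stands. (d) is therefore removed.
All of (e)'s requirements are met (the reportable unit count is 124, meeting the 120 threshold; a current General Permit is held; the facility's operating hours per week are 62, under the 78 limit). As to paragraphs (j)–(o): (j) would limit (e) — aggregate throughput is 8,960 units, meeting the 7,980 units threshold — but (k) sets (j) aside: (k) operates against (j): the compliance score is 94 points, less than the 97 points limit. (l) is engaged (a current Schedule G Waiver is held), but is displaced by (m): (m) operates against (l): the baseline figure is 590, under the 716 limit. (n) applies (the reference index is 720, meeting the 654 threshold), but is set aside by (o): (o) operates against (n): discharge temperature exceeds 35 °C. (e) remains available.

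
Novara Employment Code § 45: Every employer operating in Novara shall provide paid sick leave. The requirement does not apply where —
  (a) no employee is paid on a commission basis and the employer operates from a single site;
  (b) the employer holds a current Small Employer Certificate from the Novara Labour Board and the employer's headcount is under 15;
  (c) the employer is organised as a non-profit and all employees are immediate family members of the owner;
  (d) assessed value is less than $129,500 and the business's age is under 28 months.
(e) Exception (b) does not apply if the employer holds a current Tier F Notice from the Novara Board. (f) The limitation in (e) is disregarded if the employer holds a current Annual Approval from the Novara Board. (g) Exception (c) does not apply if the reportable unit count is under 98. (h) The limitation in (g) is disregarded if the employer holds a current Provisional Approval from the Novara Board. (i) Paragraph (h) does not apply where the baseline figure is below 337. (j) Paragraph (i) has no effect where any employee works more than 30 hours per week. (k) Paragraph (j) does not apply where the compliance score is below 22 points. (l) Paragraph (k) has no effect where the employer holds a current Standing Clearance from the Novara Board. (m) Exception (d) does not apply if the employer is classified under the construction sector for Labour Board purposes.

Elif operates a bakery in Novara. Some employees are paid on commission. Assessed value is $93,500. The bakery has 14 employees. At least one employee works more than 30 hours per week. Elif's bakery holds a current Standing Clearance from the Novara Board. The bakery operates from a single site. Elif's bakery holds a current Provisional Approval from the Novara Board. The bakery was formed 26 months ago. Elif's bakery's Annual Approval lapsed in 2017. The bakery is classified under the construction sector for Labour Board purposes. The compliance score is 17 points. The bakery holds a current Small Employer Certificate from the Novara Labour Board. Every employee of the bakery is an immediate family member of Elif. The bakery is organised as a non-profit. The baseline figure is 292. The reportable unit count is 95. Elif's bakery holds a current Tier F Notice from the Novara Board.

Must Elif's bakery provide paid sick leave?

No — exception (c) applies; Elif's bakery is not required to provide paid sick leave.

Exception (a) fails — some employees are paid on commission.
Exception (b)'s conditions are all satisfied: a current Small Employer Certificate is held; the employer's headcount is 14, under the 15 limit. Turning to paragraphs (e)–(f): (e) operates against (b): a current Tier F Notice is held. (f) is inapplicable (no current Annual Approval is held), so (e) stands. So (b) is unavailable.
Exception (c)'s conditions are all satisfied: the employer is a non-profit; every employee is an immediate family member. As to paragraphs (g)–(l): (g) would limit (c) — the reportable unit count is 95, under the 98 limit — but (h) sets (g) aside: (h) operates — a current Provisional Approval is held. (i) operates (the baseline figure is 292, below the 337 limit), but is displaced by (j): (j) is triggered — at least one employee exceeds 30 hours/week. (k) would limit (j) — the compliance score is 17 points, below the 22 points limit — but (l) sets (k) aside: (l) is engaged — a current Standing Clearance is held. So (c) applies.
Exception (d)'s conditions are all satisfied: assessed value is $93,500, less than the $129,500 limit; the business's age is 26 months, under the 28 months limit. But: (m) operates — the bakery is classified under the construction sector. Exception (d) does not apply.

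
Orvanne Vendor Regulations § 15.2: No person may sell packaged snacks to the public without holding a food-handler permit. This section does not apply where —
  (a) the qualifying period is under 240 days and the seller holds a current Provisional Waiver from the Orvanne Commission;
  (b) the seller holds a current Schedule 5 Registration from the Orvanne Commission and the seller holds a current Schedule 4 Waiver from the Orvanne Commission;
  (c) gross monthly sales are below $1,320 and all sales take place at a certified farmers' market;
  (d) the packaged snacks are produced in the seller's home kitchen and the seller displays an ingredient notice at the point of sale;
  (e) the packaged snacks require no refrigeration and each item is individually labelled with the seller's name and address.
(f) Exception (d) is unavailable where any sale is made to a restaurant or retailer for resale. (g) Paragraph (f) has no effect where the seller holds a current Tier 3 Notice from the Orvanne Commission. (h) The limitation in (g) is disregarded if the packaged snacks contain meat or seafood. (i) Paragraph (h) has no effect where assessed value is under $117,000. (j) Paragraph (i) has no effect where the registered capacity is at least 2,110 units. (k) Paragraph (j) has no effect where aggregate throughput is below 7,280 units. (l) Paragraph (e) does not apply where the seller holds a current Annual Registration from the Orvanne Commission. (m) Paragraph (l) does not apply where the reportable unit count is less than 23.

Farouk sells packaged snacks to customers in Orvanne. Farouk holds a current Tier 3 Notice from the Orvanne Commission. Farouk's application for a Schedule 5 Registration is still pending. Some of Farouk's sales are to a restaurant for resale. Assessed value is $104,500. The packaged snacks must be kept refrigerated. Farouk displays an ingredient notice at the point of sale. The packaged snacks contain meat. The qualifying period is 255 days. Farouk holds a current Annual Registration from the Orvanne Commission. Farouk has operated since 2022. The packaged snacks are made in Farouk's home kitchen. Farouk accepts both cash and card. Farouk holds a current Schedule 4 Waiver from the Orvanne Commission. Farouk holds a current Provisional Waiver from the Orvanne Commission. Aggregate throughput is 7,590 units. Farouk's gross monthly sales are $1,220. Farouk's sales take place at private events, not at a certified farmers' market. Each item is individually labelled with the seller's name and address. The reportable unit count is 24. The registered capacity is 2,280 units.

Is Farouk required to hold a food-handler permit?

Exception (a) requires that the qualifying period is under 240 days; but the qualifying period is 255 days, not under 240 days, so (a) is unavailable.
Exception (b) requires that the seller holds a current Schedule 5 Registration from the Orvanne Commission; but no current Schedule 5 Registration is held, so (b) is unavailable.
Exception (c) fails — sales are at private events, not a certified farmers' market.
All of (d)'s requirements are met (the packaged snacks are home-kitchen produced; an ingredient notice is displayed). But: (f) operates against (d): some sales are to a restaurant for resale. (g) operates (a current Tier 3 Notice is held), but yields to (h): (h) operates against (g): the packaged snacks contain meat. (i) is triggered (assessed value is $104,500, under the $117,000 limit), but yields to (j): (j) operates — the registered capacity is 2,280 units, meeting the 2,110 units threshold. (k) is not engaged (aggregate throughput is 7,590 units, not below 7,280 units), so (j) stands. Exception (d) does not apply.
Exception (e) fails — the packaged snacks require refrigeration.
No exception applies. The general rule governs.

Yes — Farouk must hold a food-handler permit.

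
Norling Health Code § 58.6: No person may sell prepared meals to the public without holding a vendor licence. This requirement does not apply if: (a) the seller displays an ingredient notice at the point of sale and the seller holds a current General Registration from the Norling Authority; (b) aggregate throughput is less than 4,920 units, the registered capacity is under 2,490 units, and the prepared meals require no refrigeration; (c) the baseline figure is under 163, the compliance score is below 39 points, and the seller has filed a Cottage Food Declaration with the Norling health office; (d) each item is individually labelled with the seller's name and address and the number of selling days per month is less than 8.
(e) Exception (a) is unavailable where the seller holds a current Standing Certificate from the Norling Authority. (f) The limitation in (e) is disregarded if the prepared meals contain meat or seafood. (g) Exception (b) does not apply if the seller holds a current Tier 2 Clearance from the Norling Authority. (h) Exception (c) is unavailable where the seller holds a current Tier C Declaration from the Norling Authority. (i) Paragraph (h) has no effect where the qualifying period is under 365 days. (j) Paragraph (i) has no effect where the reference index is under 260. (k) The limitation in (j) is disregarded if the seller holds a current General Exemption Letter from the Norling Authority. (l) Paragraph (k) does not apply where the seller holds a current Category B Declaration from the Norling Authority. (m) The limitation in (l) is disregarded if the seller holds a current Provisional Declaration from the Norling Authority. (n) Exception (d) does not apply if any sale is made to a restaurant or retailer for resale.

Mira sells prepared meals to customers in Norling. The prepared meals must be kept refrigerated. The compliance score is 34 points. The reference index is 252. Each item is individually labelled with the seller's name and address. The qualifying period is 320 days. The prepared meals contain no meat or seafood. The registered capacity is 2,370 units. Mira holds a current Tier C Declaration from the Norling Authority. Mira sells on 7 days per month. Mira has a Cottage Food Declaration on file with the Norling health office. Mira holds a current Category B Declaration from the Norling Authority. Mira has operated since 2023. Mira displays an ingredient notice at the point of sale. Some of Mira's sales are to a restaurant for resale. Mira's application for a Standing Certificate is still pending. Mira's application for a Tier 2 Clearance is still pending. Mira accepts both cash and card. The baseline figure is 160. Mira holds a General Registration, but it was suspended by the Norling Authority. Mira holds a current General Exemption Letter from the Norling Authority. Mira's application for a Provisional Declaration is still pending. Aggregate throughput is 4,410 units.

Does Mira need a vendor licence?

Yes — Mira must hold a vendor licence.

Exception (a) fails — no current General Registration is held.
Exception (b) fails — the prepared meals require refrigeration.
Exception (c)'s conditions are all satisfied: the baseline figure is 160, under the 163 limit; the compliance score is 34 points, below the 39 points limit; a Cottage Food Declaration is on file. However, paragraphs (h)–(m) must be considered: (h) operates against (c): a current Tier C Declaration is held. (i) is triggered (the qualifying period is 320 days, under the 365 days limit), but is overridden by (j): (j) operates against (i): the reference index is 252, under the 260 limit. (k) would limit (j) — a current General Exemption Letter is held — but (l) sets (k) aside: (l) applies — a current Category B Declaration is held. (m) is not triggered (the Provisional Declaration is not current), so (l) stands. So (c) is unavailable.
Exception (d)'s conditions are all satisfied: items are individually labelled; the number of selling days per month is 7, less than the 8 limit. Turning to paragraph (n): (n) operates against (d): some sales are to a restaurant for resale. (d) is therefore removed.
None of the exceptions is available; § 58.6 applies in full.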